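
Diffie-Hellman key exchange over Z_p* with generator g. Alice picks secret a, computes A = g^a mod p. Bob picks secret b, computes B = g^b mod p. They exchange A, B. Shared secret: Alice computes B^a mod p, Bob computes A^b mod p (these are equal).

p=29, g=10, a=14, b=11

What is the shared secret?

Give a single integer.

Answer: 28

Derivation:
A = 10^14 mod 29  (bits of 14 = 1110)
  bit 0 = 1: r = r^2 * 10 mod 29 = 1^2 * 10 = 1*10 = 10
  bit 1 = 1: r = r^2 * 10 mod 29 = 10^2 * 10 = 13*10 = 14
  bit 2 = 1: r = r^2 * 10 mod 29 = 14^2 * 10 = 22*10 = 17
  bit 3 = 0: r = r^2 mod 29 = 17^2 = 28
  -> A = 28
B = 10^11 mod 29  (bits of 11 = 1011)
  bit 0 = 1: r = r^2 * 10 mod 29 = 1^2 * 10 = 1*10 = 10
  bit 1 = 0: r = r^2 mod 29 = 10^2 = 13
  bit 2 = 1: r = r^2 * 10 mod 29 = 13^2 * 10 = 24*10 = 8
  bit 3 = 1: r = r^2 * 10 mod 29 = 8^2 * 10 = 6*10 = 2
  -> B = 2
s = B^a = 2^14 mod 29  (bits of 14 = 1110)
  bit 0 = 1: r = r^2 * 2 mod 29 = 1^2 * 2 = 1*2 = 2
  bit 1 = 1: r = r^2 * 2 mod 29 = 2^2 * 2 = 4*2 = 8
  bit 2 = 1: r = r^2 * 2 mod 29 = 8^2 * 2 = 6*2 = 12
  bit 3 = 0: r = r^2 mod 29 = 12^2 = 28
  -> s = B^a = 28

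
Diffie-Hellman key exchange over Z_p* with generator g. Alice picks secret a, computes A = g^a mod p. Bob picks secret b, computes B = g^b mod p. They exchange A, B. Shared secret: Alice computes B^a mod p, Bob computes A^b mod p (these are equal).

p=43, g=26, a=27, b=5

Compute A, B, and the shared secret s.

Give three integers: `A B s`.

A = 26^27 mod 43  (bits of 27 = 11011)
  bit 0 = 1: r = r^2 * 26 mod 43 = 1^2 * 26 = 1*26 = 26
  bit 1 = 1: r = r^2 * 26 mod 43 = 26^2 * 26 = 31*26 = 32
  bit 2 = 0: r = r^2 mod 43 = 32^2 = 35
  bit 3 = 1: r = r^2 * 26 mod 43 = 35^2 * 26 = 21*26 = 30
  bit 4 = 1: r = r^2 * 26 mod 43 = 30^2 * 26 = 40*26 = 8
  -> A = 8
B = 26^5 mod 43  (bits of 5 = 101)
  bit 0 = 1: r = r^2 * 26 mod 43 = 1^2 * 26 = 1*26 = 26
  bit 1 = 0: r = r^2 mod 43 = 26^2 = 31
  bit 2 = 1: r = r^2 * 26 mod 43 = 31^2 * 26 = 15*26 = 3
  -> B = 3
s = B^a = 3^27 mod 43  (bits of 27 = 11011)
  bit 0 = 1: r = r^2 * 3 mod 43 = 1^2 * 3 = 1*3 = 3
  bit 1 = 1: r = r^2 * 3 mod 43 = 3^2 * 3 = 9*3 = 27
  bit 2 = 0: r = r^2 mod 43 = 27^2 = 41
  bit 3 = 1: r = r^2 * 3 mod 43 = 41^2 * 3 = 4*3 = 12
  bit 4 = 1: r = r^2 * 3 mod 43 = 12^2 * 3 = 15*3 = 2
  -> s = B^a = 2

Answer: 8 3 2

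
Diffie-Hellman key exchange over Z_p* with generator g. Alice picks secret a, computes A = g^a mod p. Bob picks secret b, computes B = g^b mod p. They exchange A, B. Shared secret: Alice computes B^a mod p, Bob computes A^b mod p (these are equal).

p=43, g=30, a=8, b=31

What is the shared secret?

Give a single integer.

Answer: 24

Derivation:
A = 30^8 mod 43  (bits of 8 = 1000)
  bit 0 = 1: r = r^2 * 30 mod 43 = 1^2 * 30 = 1*30 = 30
  bit 1 = 0: r = r^2 mod 43 = 30^2 = 40
  bit 2 = 0: r = r^2 mod 43 = 40^2 = 9
  bit 3 = 0: r = r^2 mod 43 = 9^2 = 38
  -> A = 38
B = 30^31 mod 43  (bits of 31 = 11111)
  bit 0 = 1: r = r^2 * 30 mod 43 = 1^2 * 30 = 1*30 = 30
  bit 1 = 1: r = r^2 * 30 mod 43 = 30^2 * 30 = 40*30 = 39
  bit 2 = 1: r = r^2 * 30 mod 43 = 39^2 * 30 = 16*30 = 7
  bit 3 = 1: r = r^2 * 30 mod 43 = 7^2 * 30 = 6*30 = 8
  bit 4 = 1: r = r^2 * 30 mod 43 = 8^2 * 30 = 21*30 = 28
  -> B = 28
s = B^a = 28^8 mod 43  (bits of 8 = 1000)
  bit 0 = 1: r = r^2 * 28 mod 43 = 1^2 * 28 = 1*28 = 28
  bit 1 = 0: r = r^2 mod 43 = 28^2 = 10
  bit 2 = 0: r = r^2 mod 43 = 10^2 = 14
  bit 3 = 0: r = r^2 mod 43 = 14^2 = 24
  -> s = B^a = 24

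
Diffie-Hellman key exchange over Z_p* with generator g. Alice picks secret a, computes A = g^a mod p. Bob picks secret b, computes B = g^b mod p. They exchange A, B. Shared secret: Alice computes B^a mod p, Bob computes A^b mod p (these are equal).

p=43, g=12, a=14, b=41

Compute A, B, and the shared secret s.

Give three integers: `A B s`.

Answer: 36 18 6

Derivation:
A = 12^14 mod 43  (bits of 14 = 1110)
  bit 0 = 1: r = r^2 * 12 mod 43 = 1^2 * 12 = 1*12 = 12
  bit 1 = 1: r = r^2 * 12 mod 43 = 12^2 * 12 = 15*12 = 8
  bit 2 = 1: r = r^2 * 12 mod 43 = 8^2 * 12 = 21*12 = 37
  bit 3 = 0: r = r^2 mod 43 = 37^2 = 36
  -> A = 36
B = 12^41 mod 43  (bits of 41 = 101001)
  bit 0 = 1: r = r^2 * 12 mod 43 = 1^2 * 12 = 1*12 = 12
  bit 1 = 0: r = r^2 mod 43 = 12^2 = 15
  bit 2 = 1: r = r^2 * 12 mod 43 = 15^2 * 12 = 10*12 = 34
  bit 3 = 0: r = r^2 mod 43 = 34^2 = 38
  bit 4 = 0: r = r^2 mod 43 = 38^2 = 25
  bit 5 = 1: r = r^2 * 12 mod 43 = 25^2 * 12 = 23*12 = 18
  -> B = 18
s = B^a = 18^14 mod 43  (bits of 14 = 1110)
  bit 0 = 1: r = r^2 * 18 mod 43 = 1^2 * 18 = 1*18 = 18
  bit 1 = 1: r = r^2 * 18 mod 43 = 18^2 * 18 = 23*18 = 27
  bit 2 = 1: r = r^2 * 18 mod 43 = 27^2 * 18 = 41*18 = 7
  bit 3 = 0: r = r^2 mod 43 = 7^2 = 6
  -> s = B^a = 6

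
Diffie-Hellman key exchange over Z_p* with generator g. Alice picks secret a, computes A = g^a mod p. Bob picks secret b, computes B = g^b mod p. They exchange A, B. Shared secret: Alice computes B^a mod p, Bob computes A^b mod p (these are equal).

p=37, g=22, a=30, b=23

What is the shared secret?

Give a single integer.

Answer: 27

Derivation:
A = 22^30 mod 37  (bits of 30 = 11110)
  bit 0 = 1: r = r^2 * 22 mod 37 = 1^2 * 22 = 1*22 = 22
  bit 1 = 1: r = r^2 * 22 mod 37 = 22^2 * 22 = 3*22 = 29
  bit 2 = 1: r = r^2 * 22 mod 37 = 29^2 * 22 = 27*22 = 2
  bit 3 = 1: r = r^2 * 22 mod 37 = 2^2 * 22 = 4*22 = 14
  bit 4 = 0: r = r^2 mod 37 = 14^2 = 11
  -> A = 11
B = 22^23 mod 37  (bits of 23 = 10111)
  bit 0 = 1: r = r^2 * 22 mod 37 = 1^2 * 22 = 1*22 = 22
  bit 1 = 0: r = r^2 mod 37 = 22^2 = 3
  bit 2 = 1: r = r^2 * 22 mod 37 = 3^2 * 22 = 9*22 = 13
  bit 3 = 1: r = r^2 * 22 mod 37 = 13^2 * 22 = 21*22 = 18
  bit 4 = 1: r = r^2 * 22 mod 37 = 18^2 * 22 = 28*22 = 24
  -> B = 24
s = B^a = 24^30 mod 37  (bits of 30 = 11110)
  bit 0 = 1: r = r^2 * 24 mod 37 = 1^2 * 24 = 1*24 = 24
  bit 1 = 1: r = r^2 * 24 mod 37 = 24^2 * 24 = 21*24 = 23
  bit 2 = 1: r = r^2 * 24 mod 37 = 23^2 * 24 = 11*24 = 5
  bit 3 = 1: r = r^2 * 24 mod 37 = 5^2 * 24 = 25*24 = 8
  bit 4 = 0: r = r^2 mod 37 = 8^2 = 27
  -> s = B^a = 27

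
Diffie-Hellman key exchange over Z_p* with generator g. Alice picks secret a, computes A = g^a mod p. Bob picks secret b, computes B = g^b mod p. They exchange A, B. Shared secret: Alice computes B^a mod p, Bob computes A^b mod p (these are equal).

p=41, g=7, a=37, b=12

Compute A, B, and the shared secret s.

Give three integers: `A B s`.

A = 7^37 mod 41  (bits of 37 = 100101)
  bit 0 = 1: r = r^2 * 7 mod 41 = 1^2 * 7 = 1*7 = 7
  bit 1 = 0: r = r^2 mod 41 = 7^2 = 8
  bit 2 = 0: r = r^2 mod 41 = 8^2 = 23
  bit 3 = 1: r = r^2 * 7 mod 41 = 23^2 * 7 = 37*7 = 13
  bit 4 = 0: r = r^2 mod 41 = 13^2 = 5
  bit 5 = 1: r = r^2 * 7 mod 41 = 5^2 * 7 = 25*7 = 11
  -> A = 11
B = 7^12 mod 41  (bits of 12 = 1100)
  bit 0 = 1: r = r^2 * 7 mod 41 = 1^2 * 7 = 1*7 = 7
  bit 1 = 1: r = r^2 * 7 mod 41 = 7^2 * 7 = 8*7 = 15
  bit 2 = 0: r = r^2 mod 41 = 15^2 = 20
  bit 3 = 0: r = r^2 mod 41 = 20^2 = 31
  -> B = 31
s = B^a = 31^37 mod 41  (bits of 37 = 100101)
  bit 0 = 1: r = r^2 * 31 mod 41 = 1^2 * 31 = 1*31 = 31
  bit 1 = 0: r = r^2 mod 41 = 31^2 = 18
  bit 2 = 0: r = r^2 mod 41 = 18^2 = 37
  bit 3 = 1: r = r^2 * 31 mod 41 = 37^2 * 31 = 16*31 = 4
  bit 4 = 0: r = r^2 mod 41 = 4^2 = 16
  bit 5 = 1: r = r^2 * 31 mod 41 = 16^2 * 31 = 10*31 = 23
  -> s = B^a = 23

Answer: 11 31 23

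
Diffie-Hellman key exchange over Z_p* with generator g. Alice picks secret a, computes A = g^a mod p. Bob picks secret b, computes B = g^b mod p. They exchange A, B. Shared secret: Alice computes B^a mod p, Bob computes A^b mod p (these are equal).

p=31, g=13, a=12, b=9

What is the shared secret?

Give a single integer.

A = 13^12 mod 31  (bits of 12 = 1100)
  bit 0 = 1: r = r^2 * 13 mod 31 = 1^2 * 13 = 1*13 = 13
  bit 1 = 1: r = r^2 * 13 mod 31 = 13^2 * 13 = 14*13 = 27
  bit 2 = 0: r = r^2 mod 31 = 27^2 = 16
  bit 3 = 0: r = r^2 mod 31 = 16^2 = 8
  -> A = 8
B = 13^9 mod 31  (bits of 9 = 1001)
  bit 0 = 1: r = r^2 * 13 mod 31 = 1^2 * 13 = 1*13 = 13
  bit 1 = 0: r = r^2 mod 31 = 13^2 = 14
  bit 2 = 0: r = r^2 mod 31 = 14^2 = 10
  bit 3 = 1: r = r^2 * 13 mod 31 = 10^2 * 13 = 7*13 = 29
  -> B = 29
s = B^a = 29^12 mod 31  (bits of 12 = 1100)
  bit 0 = 1: r = r^2 * 29 mod 31 = 1^2 * 29 = 1*29 = 29
  bit 1 = 1: r = r^2 * 29 mod 31 = 29^2 * 29 = 4*29 = 23
  bit 2 = 0: r = r^2 mod 31 = 23^2 = 2
  bit 3 = 0: r = r^2 mod 31 = 2^2 = 4
  -> s = B^a = 4

Answer: 4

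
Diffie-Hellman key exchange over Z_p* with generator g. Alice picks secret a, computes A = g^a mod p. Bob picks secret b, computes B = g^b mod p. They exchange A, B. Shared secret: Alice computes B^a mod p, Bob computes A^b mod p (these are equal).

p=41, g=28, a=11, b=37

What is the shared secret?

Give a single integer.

A = 28^11 mod 41  (bits of 11 = 1011)
  bit 0 = 1: r = r^2 * 28 mod 41 = 1^2 * 28 = 1*28 = 28
  bit 1 = 0: r = r^2 mod 41 = 28^2 = 5
  bit 2 = 1: r = r^2 * 28 mod 41 = 5^2 * 28 = 25*28 = 3
  bit 3 = 1: r = r^2 * 28 mod 41 = 3^2 * 28 = 9*28 = 6
  -> A = 6
B = 28^37 mod 41  (bits of 37 = 100101)
  bit 0 = 1: r = r^2 * 28 mod 41 = 1^2 * 28 = 1*28 = 28
  bit 1 = 0: r = r^2 mod 41 = 28^2 = 5
  bit 2 = 0: r = r^2 mod 41 = 5^2 = 25
  bit 3 = 1: r = r^2 * 28 mod 41 = 25^2 * 28 = 10*28 = 34
  bit 4 = 0: r = r^2 mod 41 = 34^2 = 8
  bit 5 = 1: r = r^2 * 28 mod 41 = 8^2 * 28 = 23*28 = 29
  -> B = 29
s = B^a = 29^11 mod 41  (bits of 11 = 1011)
  bit 0 = 1: r = r^2 * 29 mod 41 = 1^2 * 29 = 1*29 = 29
  bit 1 = 0: r = r^2 mod 41 = 29^2 = 21
  bit 2 = 1: r = r^2 * 29 mod 41 = 21^2 * 29 = 31*29 = 38
  bit 3 = 1: r = r^2 * 29 mod 41 = 38^2 * 29 = 9*29 = 15
  -> s = B^a = 15

Answer: 15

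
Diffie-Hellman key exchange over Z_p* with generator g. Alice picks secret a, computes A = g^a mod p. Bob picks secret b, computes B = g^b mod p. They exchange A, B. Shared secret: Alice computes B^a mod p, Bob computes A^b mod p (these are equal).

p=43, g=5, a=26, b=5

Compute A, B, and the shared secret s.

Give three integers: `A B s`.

A = 5^26 mod 43  (bits of 26 = 11010)
  bit 0 = 1: r = r^2 * 5 mod 43 = 1^2 * 5 = 1*5 = 5
  bit 1 = 1: r = r^2 * 5 mod 43 = 5^2 * 5 = 25*5 = 39
  bit 2 = 0: r = r^2 mod 43 = 39^2 = 16
  bit 3 = 1: r = r^2 * 5 mod 43 = 16^2 * 5 = 41*5 = 33
  bit 4 = 0: r = r^2 mod 43 = 33^2 = 14
  -> A = 14
B = 5^5 mod 43  (bits of 5 = 101)
  bit 0 = 1: r = r^2 * 5 mod 43 = 1^2 * 5 = 1*5 = 5
  bit 1 = 0: r = r^2 mod 43 = 5^2 = 25
  bit 2 = 1: r = r^2 * 5 mod 43 = 25^2 * 5 = 23*5 = 29
  -> B = 29
s = B^a = 29^26 mod 43  (bits of 26 = 11010)
  bit 0 = 1: r = r^2 * 29 mod 43 = 1^2 * 29 = 1*29 = 29
  bit 1 = 1: r = r^2 * 29 mod 43 = 29^2 * 29 = 24*29 = 8
  bit 2 = 0: r = r^2 mod 43 = 8^2 = 21
  bit 3 = 1: r = r^2 * 29 mod 43 = 21^2 * 29 = 11*29 = 18
  bit 4 = 0: r = r^2 mod 43 = 18^2 = 23
  -> s = B^a = 23

Answer: 14 29 23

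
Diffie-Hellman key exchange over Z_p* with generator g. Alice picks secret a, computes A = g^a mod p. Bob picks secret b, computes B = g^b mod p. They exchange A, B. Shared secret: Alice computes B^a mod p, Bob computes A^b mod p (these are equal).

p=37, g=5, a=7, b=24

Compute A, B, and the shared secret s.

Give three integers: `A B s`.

A = 5^7 mod 37  (bits of 7 = 111)
  bit 0 = 1: r = r^2 * 5 mod 37 = 1^2 * 5 = 1*5 = 5
  bit 1 = 1: r = r^2 * 5 mod 37 = 5^2 * 5 = 25*5 = 14
  bit 2 = 1: r = r^2 * 5 mod 37 = 14^2 * 5 = 11*5 = 18
  -> A = 18
B = 5^24 mod 37  (bits of 24 = 11000)
  bit 0 = 1: r = r^2 * 5 mod 37 = 1^2 * 5 = 1*5 = 5
  bit 1 = 1: r = r^2 * 5 mod 37 = 5^2 * 5 = 25*5 = 14
  bit 2 = 0: r = r^2 mod 37 = 14^2 = 11
  bit 3 = 0: r = r^2 mod 37 = 11^2 = 10
  bit 4 = 0: r = r^2 mod 37 = 10^2 = 26
  -> B = 26
s = B^a = 26^7 mod 37  (bits of 7 = 111)
  bit 0 = 1: r = r^2 * 26 mod 37 = 1^2 * 26 = 1*26 = 26
  bit 1 = 1: r = r^2 * 26 mod 37 = 26^2 * 26 = 10*26 = 1
  bit 2 = 1: r = r^2 * 26 mod 37 = 1^2 * 26 = 1*26 = 26
  -> s = B^a = 26

Answer: 18 26 26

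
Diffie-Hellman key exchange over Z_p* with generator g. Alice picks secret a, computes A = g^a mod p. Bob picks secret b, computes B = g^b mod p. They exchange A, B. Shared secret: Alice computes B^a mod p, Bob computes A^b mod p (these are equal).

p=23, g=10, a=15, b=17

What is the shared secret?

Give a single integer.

Answer: 15

Derivation:
A = 10^15 mod 23  (bits of 15 = 1111)
  bit 0 = 1: r = r^2 * 10 mod 23 = 1^2 * 10 = 1*10 = 10
  bit 1 = 1: r = r^2 * 10 mod 23 = 10^2 * 10 = 8*10 = 11
  bit 2 = 1: r = r^2 * 10 mod 23 = 11^2 * 10 = 6*10 = 14
  bit 3 = 1: r = r^2 * 10 mod 23 = 14^2 * 10 = 12*10 = 5
  -> A = 5
B = 10^17 mod 23  (bits of 17 = 10001)
  bit 0 = 1: r = r^2 * 10 mod 23 = 1^2 * 10 = 1*10 = 10
  bit 1 = 0: r = r^2 mod 23 = 10^2 = 8
  bit 2 = 0: r = r^2 mod 23 = 8^2 = 18
  bit 3 = 0: r = r^2 mod 23 = 18^2 = 2
  bit 4 = 1: r = r^2 * 10 mod 23 = 2^2 * 10 = 4*10 = 17
  -> B = 17
s = B^a = 17^15 mod 23  (bits of 15 = 1111)
  bit 0 = 1: r = r^2 * 17 mod 23 = 1^2 * 17 = 1*17 = 17
  bit 1 = 1: r = r^2 * 17 mod 23 = 17^2 * 17 = 13*17 = 14
  bit 2 = 1: r = r^2 * 17 mod 23 = 14^2 * 17 = 12*17 = 20
  bit 3 = 1: r = r^2 * 17 mod 23 = 20^2 * 17 = 9*17 = 15
  -> s = B^a = 15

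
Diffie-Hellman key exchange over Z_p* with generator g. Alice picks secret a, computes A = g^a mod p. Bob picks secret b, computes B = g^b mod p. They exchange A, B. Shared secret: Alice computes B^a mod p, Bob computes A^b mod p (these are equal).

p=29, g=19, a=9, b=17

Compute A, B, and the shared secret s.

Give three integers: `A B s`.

Answer: 11 14 3

Derivation:
A = 19^9 mod 29  (bits of 9 = 1001)
  bit 0 = 1: r = r^2 * 19 mod 29 = 1^2 * 19 = 1*19 = 19
  bit 1 = 0: r = r^2 mod 29 = 19^2 = 13
  bit 2 = 0: r = r^2 mod 29 = 13^2 = 24
  bit 3 = 1: r = r^2 * 19 mod 29 = 24^2 * 19 = 25*19 = 11
  -> A = 11
B = 19^17 mod 29  (bits of 17 = 10001)
  bit 0 = 1: r = r^2 * 19 mod 29 = 1^2 * 19 = 1*19 = 19
  bit 1 = 0: r = r^2 mod 29 = 19^2 = 13
  bit 2 = 0: r = r^2 mod 29 = 13^2 = 24
  bit 3 = 0: r = r^2 mod 29 = 24^2 = 25
  bit 4 = 1: r = r^2 * 19 mod 29 = 25^2 * 19 = 16*19 = 14
  -> B = 14
s = B^a = 14^9 mod 29  (bits of 9 = 1001)
  bit 0 = 1: r = r^2 * 14 mod 29 = 1^2 * 14 = 1*14 = 14
  bit 1 = 0: r = r^2 mod 29 = 14^2 = 22
  bit 2 = 0: r = r^2 mod 29 = 22^2 = 20
  bit 3 = 1: r = r^2 * 14 mod 29 = 20^2 * 14 = 23*14 = 3
  -> s = B^a = 3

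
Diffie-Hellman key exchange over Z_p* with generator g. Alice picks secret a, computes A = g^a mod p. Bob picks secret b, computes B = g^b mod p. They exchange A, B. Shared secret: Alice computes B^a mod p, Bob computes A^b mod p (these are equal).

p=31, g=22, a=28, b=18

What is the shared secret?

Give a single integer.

A = 22^28 mod 31  (bits of 28 = 11100)
  bit 0 = 1: r = r^2 * 22 mod 31 = 1^2 * 22 = 1*22 = 22
  bit 1 = 1: r = r^2 * 22 mod 31 = 22^2 * 22 = 19*22 = 15
  bit 2 = 1: r = r^2 * 22 mod 31 = 15^2 * 22 = 8*22 = 21
  bit 3 = 0: r = r^2 mod 31 = 21^2 = 7
  bit 4 = 0: r = r^2 mod 31 = 7^2 = 18
  -> A = 18
B = 22^18 mod 31  (bits of 18 = 10010)
  bit 0 = 1: r = r^2 * 22 mod 31 = 1^2 * 22 = 1*22 = 22
  bit 1 = 0: r = r^2 mod 31 = 22^2 = 19
  bit 2 = 0: r = r^2 mod 31 = 19^2 = 20
  bit 3 = 1: r = r^2 * 22 mod 31 = 20^2 * 22 = 28*22 = 27
  bit 4 = 0: r = r^2 mod 31 = 27^2 = 16
  -> B = 16
s = B^a = 16^28 mod 31  (bits of 28 = 11100)
  bit 0 = 1: r = r^2 * 16 mod 31 = 1^2 * 16 = 1*16 = 16
  bit 1 = 1: r = r^2 * 16 mod 31 = 16^2 * 16 = 8*16 = 4
  bit 2 = 1: r = r^2 * 16 mod 31 = 4^2 * 16 = 16*16 = 8
  bit 3 = 0: r = r^2 mod 31 = 8^2 = 2
  bit 4 = 0: r = r^2 mod 31 = 2^2 = 4
  -> s = B^a = 4

Answer: 4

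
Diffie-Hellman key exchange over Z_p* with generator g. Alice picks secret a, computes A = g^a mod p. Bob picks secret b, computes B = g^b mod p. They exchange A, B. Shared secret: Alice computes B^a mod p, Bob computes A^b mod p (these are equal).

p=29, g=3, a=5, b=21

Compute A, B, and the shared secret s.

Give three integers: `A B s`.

A = 3^5 mod 29  (bits of 5 = 101)
  bit 0 = 1: r = r^2 * 3 mod 29 = 1^2 * 3 = 1*3 = 3
  bit 1 = 0: r = r^2 mod 29 = 3^2 = 9
  bit 2 = 1: r = r^2 * 3 mod 29 = 9^2 * 3 = 23*3 = 11
  -> A = 11
B = 3^21 mod 29  (bits of 21 = 10101)
  bit 0 = 1: r = r^2 * 3 mod 29 = 1^2 * 3 = 1*3 = 3
  bit 1 = 0: r = r^2 mod 29 = 3^2 = 9
  bit 2 = 1: r = r^2 * 3 mod 29 = 9^2 * 3 = 23*3 = 11
  bit 3 = 0: r = r^2 mod 29 = 11^2 = 5
  bit 4 = 1: r = r^2 * 3 mod 29 = 5^2 * 3 = 25*3 = 17
  -> B = 17
s = B^a = 17^5 mod 29  (bits of 5 = 101)
  bit 0 = 1: r = r^2 * 17 mod 29 = 1^2 * 17 = 1*17 = 17
  bit 1 = 0: r = r^2 mod 29 = 17^2 = 28
  bit 2 = 1: r = r^2 * 17 mod 29 = 28^2 * 17 = 1*17 = 17
  -> s = B^a = 17

Answer: 11 17 17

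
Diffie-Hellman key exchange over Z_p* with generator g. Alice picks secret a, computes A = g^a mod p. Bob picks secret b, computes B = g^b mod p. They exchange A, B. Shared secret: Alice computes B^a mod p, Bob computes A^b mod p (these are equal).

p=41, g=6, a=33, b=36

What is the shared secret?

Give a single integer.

Answer: 31

Derivation:
A = 6^33 mod 41  (bits of 33 = 100001)
  bit 0 = 1: r = r^2 * 6 mod 41 = 1^2 * 6 = 1*6 = 6
  bit 1 = 0: r = r^2 mod 41 = 6^2 = 36
  bit 2 = 0: r = r^2 mod 41 = 36^2 = 25
  bit 3 = 0: r = r^2 mod 41 = 25^2 = 10
  bit 4 = 0: r = r^2 mod 41 = 10^2 = 18
  bit 5 = 1: r = r^2 * 6 mod 41 = 18^2 * 6 = 37*6 = 17
  -> A = 17
B = 6^36 mod 41  (bits of 36 = 100100)
  bit 0 = 1: r = r^2 * 6 mod 41 = 1^2 * 6 = 1*6 = 6
  bit 1 = 0: r = r^2 mod 41 = 6^2 = 36
  bit 2 = 0: r = r^2 mod 41 = 36^2 = 25
  bit 3 = 1: r = r^2 * 6 mod 41 = 25^2 * 6 = 10*6 = 19
  bit 4 = 0: r = r^2 mod 41 = 19^2 = 33
  bit 5 = 0: r = r^2 mod 41 = 33^2 = 23
  -> B = 23
s = B^a = 23^33 mod 41  (bits of 33 = 100001)
  bit 0 = 1: r = r^2 * 23 mod 41 = 1^2 * 23 = 1*23 = 23
  bit 1 = 0: r = r^2 mod 41 = 23^2 = 37
  bit 2 = 0: r = r^2 mod 41 = 37^2 = 16
  bit 3 = 0: r = r^2 mod 41 = 16^2 = 10
  bit 4 = 0: r = r^2 mod 41 = 10^2 = 18
  bit 5 = 1: r = r^2 * 23 mod 41 = 18^2 * 23 = 37*23 = 31
  -> s = B^a = 31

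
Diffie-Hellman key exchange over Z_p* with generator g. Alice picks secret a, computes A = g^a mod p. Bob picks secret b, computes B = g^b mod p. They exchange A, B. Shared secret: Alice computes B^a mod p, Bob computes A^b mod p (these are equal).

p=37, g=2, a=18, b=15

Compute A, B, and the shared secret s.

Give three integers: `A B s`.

A = 2^18 mod 37  (bits of 18 = 10010)
  bit 0 = 1: r = r^2 * 2 mod 37 = 1^2 * 2 = 1*2 = 2
  bit 1 = 0: r = r^2 mod 37 = 2^2 = 4
  bit 2 = 0: r = r^2 mod 37 = 4^2 = 16
  bit 3 = 1: r = r^2 * 2 mod 37 = 16^2 * 2 = 34*2 = 31
  bit 4 = 0: r = r^2 mod 37 = 31^2 = 36
  -> A = 36
B = 2^15 mod 37  (bits of 15 = 1111)
  bit 0 = 1: r = r^2 * 2 mod 37 = 1^2 * 2 = 1*2 = 2
  bit 1 = 1: r = r^2 * 2 mod 37 = 2^2 * 2 = 4*2 = 8
  bit 2 = 1: r = r^2 * 2 mod 37 = 8^2 * 2 = 27*2 = 17
  bit 3 = 1: r = r^2 * 2 mod 37 = 17^2 * 2 = 30*2 = 23
  -> B = 23
s = B^a = 23^18 mod 37  (bits of 18 = 10010)
  bit 0 = 1: r = r^2 * 23 mod 37 = 1^2 * 23 = 1*23 = 23
  bit 1 = 0: r = r^2 mod 37 = 23^2 = 11
  bit 2 = 0: r = r^2 mod 37 = 11^2 = 10
  bit 3 = 1: r = r^2 * 23 mod 37 = 10^2 * 23 = 26*23 = 6
  bit 4 = 0: r = r^2 mod 37 = 6^2 = 36
  -> s = B^a = 36

Answer: 36 23 36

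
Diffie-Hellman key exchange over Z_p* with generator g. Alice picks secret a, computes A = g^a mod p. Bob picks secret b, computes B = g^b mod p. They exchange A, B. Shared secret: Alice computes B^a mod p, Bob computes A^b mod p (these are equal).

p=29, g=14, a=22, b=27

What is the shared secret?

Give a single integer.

Answer: 5

Derivation:
A = 14^22 mod 29  (bits of 22 = 10110)
  bit 0 = 1: r = r^2 * 14 mod 29 = 1^2 * 14 = 1*14 = 14
  bit 1 = 0: r = r^2 mod 29 = 14^2 = 22
  bit 2 = 1: r = r^2 * 14 mod 29 = 22^2 * 14 = 20*14 = 19
  bit 3 = 1: r = r^2 * 14 mod 29 = 19^2 * 14 = 13*14 = 8
  bit 4 = 0: r = r^2 mod 29 = 8^2 = 6
  -> A = 6
B = 14^27 mod 29  (bits of 27 = 11011)
  bit 0 = 1: r = r^2 * 14 mod 29 = 1^2 * 14 = 1*14 = 14
  bit 1 = 1: r = r^2 * 14 mod 29 = 14^2 * 14 = 22*14 = 18
  bit 2 = 0: r = r^2 mod 29 = 18^2 = 5
  bit 3 = 1: r = r^2 * 14 mod 29 = 5^2 * 14 = 25*14 = 2
  bit 4 = 1: r = r^2 * 14 mod 29 = 2^2 * 14 = 4*14 = 27
  -> B = 27
s = B^a = 27^22 mod 29  (bits of 22 = 10110)
  bit 0 = 1: r = r^2 * 27 mod 29 = 1^2 * 27 = 1*27 = 27
  bit 1 = 0: r = r^2 mod 29 = 27^2 = 4
  bit 2 = 1: r = r^2 * 27 mod 29 = 4^2 * 27 = 16*27 = 26
  bit 3 = 1: r = r^2 * 27 mod 29 = 26^2 * 27 = 9*27 = 11
  bit 4 = 0: r = r^2 mod 29 = 11^2 = 5
  -> s = B^a = 5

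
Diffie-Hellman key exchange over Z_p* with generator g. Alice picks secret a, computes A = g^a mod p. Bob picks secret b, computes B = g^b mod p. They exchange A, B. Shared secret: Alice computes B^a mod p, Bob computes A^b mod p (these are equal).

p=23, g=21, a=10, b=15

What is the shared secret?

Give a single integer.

A = 21^10 mod 23  (bits of 10 = 1010)
  bit 0 = 1: r = r^2 * 21 mod 23 = 1^2 * 21 = 1*21 = 21
  bit 1 = 0: r = r^2 mod 23 = 21^2 = 4
  bit 2 = 1: r = r^2 * 21 mod 23 = 4^2 * 21 = 16*21 = 14
  bit 3 = 0: r = r^2 mod 23 = 14^2 = 12
  -> A = 12
B = 21^15 mod 23  (bits of 15 = 1111)
  bit 0 = 1: r = r^2 * 21 mod 23 = 1^2 * 21 = 1*21 = 21
  bit 1 = 1: r = r^2 * 21 mod 23 = 21^2 * 21 = 4*21 = 15
  bit 2 = 1: r = r^2 * 21 mod 23 = 15^2 * 21 = 18*21 = 10
  bit 3 = 1: r = r^2 * 21 mod 23 = 10^2 * 21 = 8*21 = 7
  -> B = 7
s = B^a = 7^10 mod 23  (bits of 10 = 1010)
  bit 0 = 1: r = r^2 * 7 mod 23 = 1^2 * 7 = 1*7 = 7
  bit 1 = 0: r = r^2 mod 23 = 7^2 = 3
  bit 2 = 1: r = r^2 * 7 mod 23 = 3^2 * 7 = 9*7 = 17
  bit 3 = 0: r = r^2 mod 23 = 17^2 = 13
  -> s = B^a = 13

Answer: 13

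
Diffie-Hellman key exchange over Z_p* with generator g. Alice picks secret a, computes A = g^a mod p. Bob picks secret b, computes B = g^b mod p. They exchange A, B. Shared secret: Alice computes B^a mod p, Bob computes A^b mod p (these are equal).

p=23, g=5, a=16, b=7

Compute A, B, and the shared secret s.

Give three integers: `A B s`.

Answer: 3 17 2

Derivation:
A = 5^16 mod 23  (bits of 16 = 10000)
  bit 0 = 1: r = r^2 * 5 mod 23 = 1^2 * 5 = 1*5 = 5
  bit 1 = 0: r = r^2 mod 23 = 5^2 = 2
  bit 2 = 0: r = r^2 mod 23 = 2^2 = 4
  bit 3 = 0: r = r^2 mod 23 = 4^2 = 16
  bit 4 = 0: r = r^2 mod 23 = 16^2 = 3
  -> A = 3
B = 5^7 mod 23  (bits of 7 = 111)
  bit 0 = 1: r = r^2 * 5 mod 23 = 1^2 * 5 = 1*5 = 5
  bit 1 = 1: r = r^2 * 5 mod 23 = 5^2 * 5 = 2*5 = 10
  bit 2 = 1: r = r^2 * 5 mod 23 = 10^2 * 5 = 8*5 = 17
  -> B = 17
s = B^a = 17^16 mod 23  (bits of 16 = 10000)
  bit 0 = 1: r = r^2 * 17 mod 23 = 1^2 * 17 = 1*17 = 17
  bit 1 = 0: r = r^2 mod 23 = 17^2 = 13
  bit 2 = 0: r = r^2 mod 23 = 13^2 = 8
  bit 3 = 0: r = r^2 mod 23 = 8^2 = 18
  bit 4 = 0: r = r^2 mod 23 = 18^2 = 2
  -> s = B^a = 2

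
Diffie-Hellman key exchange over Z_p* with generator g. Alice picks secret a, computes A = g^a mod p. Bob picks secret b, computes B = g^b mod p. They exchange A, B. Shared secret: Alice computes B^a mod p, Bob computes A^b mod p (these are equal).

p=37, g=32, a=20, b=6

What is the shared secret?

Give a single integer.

Answer: 10

Derivation:
A = 32^20 mod 37  (bits of 20 = 10100)
  bit 0 = 1: r = r^2 * 32 mod 37 = 1^2 * 32 = 1*32 = 32
  bit 1 = 0: r = r^2 mod 37 = 32^2 = 25
  bit 2 = 1: r = r^2 * 32 mod 37 = 25^2 * 32 = 33*32 = 20
  bit 3 = 0: r = r^2 mod 37 = 20^2 = 30
  bit 4 = 0: r = r^2 mod 37 = 30^2 = 12
  -> A = 12
B = 32^6 mod 37  (bits of 6 = 110)
  bit 0 = 1: r = r^2 * 32 mod 37 = 1^2 * 32 = 1*32 = 32
  bit 1 = 1: r = r^2 * 32 mod 37 = 32^2 * 32 = 25*32 = 23
  bit 2 = 0: r = r^2 mod 37 = 23^2 = 11
  -> B = 11
s = B^a = 11^20 mod 37  (bits of 20 = 10100)
  bit 0 = 1: r = r^2 * 11 mod 37 = 1^2 * 11 = 1*11 = 11
  bit 1 = 0: r = r^2 mod 37 = 11^2 = 10
  bit 2 = 1: r = r^2 * 11 mod 37 = 10^2 * 11 = 26*11 = 27
  bit 3 = 0: r = r^2 mod 37 = 27^2 = 26
  bit 4 = 0: r = r^2 mod 37 = 26^2 = 10
  -> s = B^a = 10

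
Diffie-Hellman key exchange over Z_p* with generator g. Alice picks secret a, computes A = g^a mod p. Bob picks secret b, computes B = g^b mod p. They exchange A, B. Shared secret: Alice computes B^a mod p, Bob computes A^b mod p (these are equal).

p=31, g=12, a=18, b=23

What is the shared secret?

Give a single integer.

Answer: 16

Derivation:
A = 12^18 mod 31  (bits of 18 = 10010)
  bit 0 = 1: r = r^2 * 12 mod 31 = 1^2 * 12 = 1*12 = 12
  bit 1 = 0: r = r^2 mod 31 = 12^2 = 20
  bit 2 = 0: r = r^2 mod 31 = 20^2 = 28
  bit 3 = 1: r = r^2 * 12 mod 31 = 28^2 * 12 = 9*12 = 15
  bit 4 = 0: r = r^2 mod 31 = 15^2 = 8
  -> A = 8
B = 12^23 mod 31  (bits of 23 = 10111)
  bit 0 = 1: r = r^2 * 12 mod 31 = 1^2 * 12 = 1*12 = 12
  bit 1 = 0: r = r^2 mod 31 = 12^2 = 20
  bit 2 = 1: r = r^2 * 12 mod 31 = 20^2 * 12 = 28*12 = 26
  bit 3 = 1: r = r^2 * 12 mod 31 = 26^2 * 12 = 25*12 = 21
  bit 4 = 1: r = r^2 * 12 mod 31 = 21^2 * 12 = 7*12 = 22
  -> B = 22
s = B^a = 22^18 mod 31  (bits of 18 = 10010)
  bit 0 = 1: r = r^2 * 22 mod 31 = 1^2 * 22 = 1*22 = 22
  bit 1 = 0: r = r^2 mod 31 = 22^2 = 19
  bit 2 = 0: r = r^2 mod 31 = 19^2 = 20
  bit 3 = 1: r = r^2 * 22 mod 31 = 20^2 * 22 = 28*22 = 27
  bit 4 = 0: r = r^2 mod 31 = 27^2 = 16
  -> s = B^a = 16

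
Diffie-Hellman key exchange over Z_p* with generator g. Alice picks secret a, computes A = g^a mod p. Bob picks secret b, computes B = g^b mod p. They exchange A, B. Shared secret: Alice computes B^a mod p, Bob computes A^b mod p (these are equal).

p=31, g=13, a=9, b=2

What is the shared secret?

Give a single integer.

A = 13^9 mod 31  (bits of 9 = 1001)
  bit 0 = 1: r = r^2 * 13 mod 31 = 1^2 * 13 = 1*13 = 13
  bit 1 = 0: r = r^2 mod 31 = 13^2 = 14
  bit 2 = 0: r = r^2 mod 31 = 14^2 = 10
  bit 3 = 1: r = r^2 * 13 mod 31 = 10^2 * 13 = 7*13 = 29
  -> A = 29
B = 13^2 mod 31  (bits of 2 = 10)
  bit 0 = 1: r = r^2 * 13 mod 31 = 1^2 * 13 = 1*13 = 13
  bit 1 = 0: r = r^2 mod 31 = 13^2 = 14
  -> B = 14
s = B^a = 14^9 mod 31  (bits of 9 = 1001)
  bit 0 = 1: r = r^2 * 14 mod 31 = 1^2 * 14 = 1*14 = 14
  bit 1 = 0: r = r^2 mod 31 = 14^2 = 10
  bit 2 = 0: r = r^2 mod 31 = 10^2 = 7
  bit 3 = 1: r = r^2 * 14 mod 31 = 7^2 * 14 = 18*14 = 4
  -> s = B^a = 4

Answer: 4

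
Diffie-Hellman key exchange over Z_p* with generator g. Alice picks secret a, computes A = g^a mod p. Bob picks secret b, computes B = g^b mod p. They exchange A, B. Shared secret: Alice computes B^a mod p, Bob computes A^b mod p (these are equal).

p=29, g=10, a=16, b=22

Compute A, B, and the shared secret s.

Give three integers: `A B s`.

Answer: 16 4 16

Derivation:
A = 10^16 mod 29  (bits of 16 = 10000)
  bit 0 = 1: r = r^2 * 10 mod 29 = 1^2 * 10 = 1*10 = 10
  bit 1 = 0: r = r^2 mod 29 = 10^2 = 13
  bit 2 = 0: r = r^2 mod 29 = 13^2 = 24
  bit 3 = 0: r = r^2 mod 29 = 24^2 = 25
  bit 4 = 0: r = r^2 mod 29 = 25^2 = 16
  -> A = 16
B = 10^22 mod 29  (bits of 22 = 10110)
  bit 0 = 1: r = r^2 * 10 mod 29 = 1^2 * 10 = 1*10 = 10
  bit 1 = 0: r = r^2 mod 29 = 10^2 = 13
  bit 2 = 1: r = r^2 * 10 mod 29 = 13^2 * 10 = 24*10 = 8
  bit 3 = 1: r = r^2 * 10 mod 29 = 8^2 * 10 = 6*10 = 2
  bit 4 = 0: r = r^2 mod 29 = 2^2 = 4
  -> B = 4
s = B^a = 4^16 mod 29  (bits of 16 = 10000)
  bit 0 = 1: r = r^2 * 4 mod 29 = 1^2 * 4 = 1*4 = 4
  bit 1 = 0: r = r^2 mod 29 = 4^2 = 16
  bit 2 = 0: r = r^2 mod 29 = 16^2 = 24
  bit 3 = 0: r = r^2 mod 29 = 24^2 = 25
  bit 4 = 0: r = r^2 mod 29 = 25^2 = 16
  -> s = B^a = 16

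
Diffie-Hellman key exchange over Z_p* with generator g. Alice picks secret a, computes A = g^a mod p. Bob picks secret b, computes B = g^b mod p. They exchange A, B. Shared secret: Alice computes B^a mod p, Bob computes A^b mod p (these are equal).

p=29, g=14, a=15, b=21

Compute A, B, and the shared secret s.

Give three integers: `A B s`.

A = 14^15 mod 29  (bits of 15 = 1111)
  bit 0 = 1: r = r^2 * 14 mod 29 = 1^2 * 14 = 1*14 = 14
  bit 1 = 1: r = r^2 * 14 mod 29 = 14^2 * 14 = 22*14 = 18
  bit 2 = 1: r = r^2 * 14 mod 29 = 18^2 * 14 = 5*14 = 12
  bit 3 = 1: r = r^2 * 14 mod 29 = 12^2 * 14 = 28*14 = 15
  -> A = 15
B = 14^21 mod 29  (bits of 21 = 10101)
  bit 0 = 1: r = r^2 * 14 mod 29 = 1^2 * 14 = 1*14 = 14
  bit 1 = 0: r = r^2 mod 29 = 14^2 = 22
  bit 2 = 1: r = r^2 * 14 mod 29 = 22^2 * 14 = 20*14 = 19
  bit 3 = 0: r = r^2 mod 29 = 19^2 = 13
  bit 4 = 1: r = r^2 * 14 mod 29 = 13^2 * 14 = 24*14 = 17
  -> B = 17
s = B^a = 17^15 mod 29  (bits of 15 = 1111)
  bit 0 = 1: r = r^2 * 17 mod 29 = 1^2 * 17 = 1*17 = 17
  bit 1 = 1: r = r^2 * 17 mod 29 = 17^2 * 17 = 28*17 = 12
  bit 2 = 1: r = r^2 * 17 mod 29 = 12^2 * 17 = 28*17 = 12
  bit 3 = 1: r = r^2 * 17 mod 29 = 12^2 * 17 = 28*17 = 12
  -> s = B^a = 12

Answer: 15 17 12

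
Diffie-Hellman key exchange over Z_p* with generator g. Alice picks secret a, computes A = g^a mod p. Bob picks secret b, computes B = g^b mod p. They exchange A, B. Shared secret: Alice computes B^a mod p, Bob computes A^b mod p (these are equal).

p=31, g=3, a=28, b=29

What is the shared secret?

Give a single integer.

A = 3^28 mod 31  (bits of 28 = 11100)
  bit 0 = 1: r = r^2 * 3 mod 31 = 1^2 * 3 = 1*3 = 3
  bit 1 = 1: r = r^2 * 3 mod 31 = 3^2 * 3 = 9*3 = 27
  bit 2 = 1: r = r^2 * 3 mod 31 = 27^2 * 3 = 16*3 = 17
  bit 3 = 0: r = r^2 mod 31 = 17^2 = 10
  bit 4 = 0: r = r^2 mod 31 = 10^2 = 7
  -> A = 7
B = 3^29 mod 31  (bits of 29 = 11101)
  bit 0 = 1: r = r^2 * 3 mod 31 = 1^2 * 3 = 1*3 = 3
  bit 1 = 1: r = r^2 * 3 mod 31 = 3^2 * 3 = 9*3 = 27
  bit 2 = 1: r = r^2 * 3 mod 31 = 27^2 * 3 = 16*3 = 17
  bit 3 = 0: r = r^2 mod 31 = 17^2 = 10
  bit 4 = 1: r = r^2 * 3 mod 31 = 10^2 * 3 = 7*3 = 21
  -> B = 21
s = B^a = 21^28 mod 31  (bits of 28 = 11100)
  bit 0 = 1: r = r^2 * 21 mod 31 = 1^2 * 21 = 1*21 = 21
  bit 1 = 1: r = r^2 * 21 mod 31 = 21^2 * 21 = 7*21 = 23
  bit 2 = 1: r = r^2 * 21 mod 31 = 23^2 * 21 = 2*21 = 11
  bit 3 = 0: r = r^2 mod 31 = 11^2 = 28
  bit 4 = 0: r = r^2 mod 31 = 28^2 = 9
  -> s = B^a = 9

Answer: 9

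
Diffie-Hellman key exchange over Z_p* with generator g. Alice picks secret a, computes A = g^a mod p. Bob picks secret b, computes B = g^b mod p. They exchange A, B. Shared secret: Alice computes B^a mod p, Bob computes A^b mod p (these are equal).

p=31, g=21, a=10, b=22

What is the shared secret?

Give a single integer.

A = 21^10 mod 31  (bits of 10 = 1010)
  bit 0 = 1: r = r^2 * 21 mod 31 = 1^2 * 21 = 1*21 = 21
  bit 1 = 0: r = r^2 mod 31 = 21^2 = 7
  bit 2 = 1: r = r^2 * 21 mod 31 = 7^2 * 21 = 18*21 = 6
  bit 3 = 0: r = r^2 mod 31 = 6^2 = 5
  -> A = 5
B = 21^22 mod 31  (bits of 22 = 10110)
  bit 0 = 1: r = r^2 * 21 mod 31 = 1^2 * 21 = 1*21 = 21
  bit 1 = 0: r = r^2 mod 31 = 21^2 = 7
  bit 2 = 1: r = r^2 * 21 mod 31 = 7^2 * 21 = 18*21 = 6
  bit 3 = 1: r = r^2 * 21 mod 31 = 6^2 * 21 = 5*21 = 12
  bit 4 = 0: r = r^2 mod 31 = 12^2 = 20
  -> B = 20
s = B^a = 20^10 mod 31  (bits of 10 = 1010)
  bit 0 = 1: r = r^2 * 20 mod 31 = 1^2 * 20 = 1*20 = 20
  bit 1 = 0: r = r^2 mod 31 = 20^2 = 28
  bit 2 = 1: r = r^2 * 20 mod 31 = 28^2 * 20 = 9*20 = 25
  bit 3 = 0: r = r^2 mod 31 = 25^2 = 5
  -> s = B^a = 5

Answer: 5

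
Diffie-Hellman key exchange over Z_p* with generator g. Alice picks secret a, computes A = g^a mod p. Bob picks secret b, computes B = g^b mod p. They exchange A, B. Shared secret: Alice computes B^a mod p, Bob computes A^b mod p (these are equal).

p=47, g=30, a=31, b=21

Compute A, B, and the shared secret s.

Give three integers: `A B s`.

Answer: 43 20 44

Derivation:
A = 30^31 mod 47  (bits of 31 = 11111)
  bit 0 = 1: r = r^2 * 30 mod 47 = 1^2 * 30 = 1*30 = 30
  bit 1 = 1: r = r^2 * 30 mod 47 = 30^2 * 30 = 7*30 = 22
  bit 2 = 1: r = r^2 * 30 mod 47 = 22^2 * 30 = 14*30 = 44
  bit 3 = 1: r = r^2 * 30 mod 47 = 44^2 * 30 = 9*30 = 35
  bit 4 = 1: r = r^2 * 30 mod 47 = 35^2 * 30 = 3*30 = 43
  -> A = 43
B = 30^21 mod 47  (bits of 21 = 10101)
  bit 0 = 1: r = r^2 * 30 mod 47 = 1^2 * 30 = 1*30 = 30
  bit 1 = 0: r = r^2 mod 47 = 30^2 = 7
  bit 2 = 1: r = r^2 * 30 mod 47 = 7^2 * 30 = 2*30 = 13
  bit 3 = 0: r = r^2 mod 47 = 13^2 = 28
  bit 4 = 1: r = r^2 * 30 mod 47 = 28^2 * 30 = 32*30 = 20
  -> B = 20
s = B^a = 20^31 mod 47  (bits of 31 = 11111)
  bit 0 = 1: r = r^2 * 20 mod 47 = 1^2 * 20 = 1*20 = 20
  bit 1 = 1: r = r^2 * 20 mod 47 = 20^2 * 20 = 24*20 = 10
  bit 2 = 1: r = r^2 * 20 mod 47 = 10^2 * 20 = 6*20 = 26
  bit 3 = 1: r = r^2 * 20 mod 47 = 26^2 * 20 = 18*20 = 31
  bit 4 = 1: r = r^2 * 20 mod 47 = 31^2 * 20 = 21*20 = 44
  -> s = B^a = 44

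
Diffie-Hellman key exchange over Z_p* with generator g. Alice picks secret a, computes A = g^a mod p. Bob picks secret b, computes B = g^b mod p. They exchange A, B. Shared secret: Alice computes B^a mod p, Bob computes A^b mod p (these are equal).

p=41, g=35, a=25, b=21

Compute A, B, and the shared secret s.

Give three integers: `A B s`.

A = 35^25 mod 41  (bits of 25 = 11001)
  bit 0 = 1: r = r^2 * 35 mod 41 = 1^2 * 35 = 1*35 = 35
  bit 1 = 1: r = r^2 * 35 mod 41 = 35^2 * 35 = 36*35 = 30
  bit 2 = 0: r = r^2 mod 41 = 30^2 = 39
  bit 3 = 0: r = r^2 mod 41 = 39^2 = 4
  bit 4 = 1: r = r^2 * 35 mod 41 = 4^2 * 35 = 16*35 = 27
  -> A = 27
B = 35^21 mod 41  (bits of 21 = 10101)
  bit 0 = 1: r = r^2 * 35 mod 41 = 1^2 * 35 = 1*35 = 35
  bit 1 = 0: r = r^2 mod 41 = 35^2 = 36
  bit 2 = 1: r = r^2 * 35 mod 41 = 36^2 * 35 = 25*35 = 14
  bit 3 = 0: r = r^2 mod 41 = 14^2 = 32
  bit 4 = 1: r = r^2 * 35 mod 41 = 32^2 * 35 = 40*35 = 6
  -> B = 6
s = B^a = 6^25 mod 41  (bits of 25 = 11001)
  bit 0 = 1: r = r^2 * 6 mod 41 = 1^2 * 6 = 1*6 = 6
  bit 1 = 1: r = r^2 * 6 mod 41 = 6^2 * 6 = 36*6 = 11
  bit 2 = 0: r = r^2 mod 41 = 11^2 = 39
  bit 3 = 0: r = r^2 mod 41 = 39^2 = 4
  bit 4 = 1: r = r^2 * 6 mod 41 = 4^2 * 6 = 16*6 = 14
  -> s = B^a = 14

Answer: 27 6 14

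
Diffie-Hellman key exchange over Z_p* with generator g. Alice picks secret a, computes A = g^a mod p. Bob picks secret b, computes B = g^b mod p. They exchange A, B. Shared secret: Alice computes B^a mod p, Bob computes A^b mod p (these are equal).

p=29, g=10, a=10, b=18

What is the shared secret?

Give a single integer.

A = 10^10 mod 29  (bits of 10 = 1010)
  bit 0 = 1: r = r^2 * 10 mod 29 = 1^2 * 10 = 1*10 = 10
  bit 1 = 0: r = r^2 mod 29 = 10^2 = 13
  bit 2 = 1: r = r^2 * 10 mod 29 = 13^2 * 10 = 24*10 = 8
  bit 3 = 0: r = r^2 mod 29 = 8^2 = 6
  -> A = 6
B = 10^18 mod 29  (bits of 18 = 10010)
  bit 0 = 1: r = r^2 * 10 mod 29 = 1^2 * 10 = 1*10 = 10
  bit 1 = 0: r = r^2 mod 29 = 10^2 = 13
  bit 2 = 0: r = r^2 mod 29 = 13^2 = 24
  bit 3 = 1: r = r^2 * 10 mod 29 = 24^2 * 10 = 25*10 = 18
  bit 4 = 0: r = r^2 mod 29 = 18^2 = 5
  -> B = 5
s = B^a = 5^10 mod 29  (bits of 10 = 1010)
  bit 0 = 1: r = r^2 * 5 mod 29 = 1^2 * 5 = 1*5 = 5
  bit 1 = 0: r = r^2 mod 29 = 5^2 = 25
  bit 2 = 1: r = r^2 * 5 mod 29 = 25^2 * 5 = 16*5 = 22
  bit 3 = 0: r = r^2 mod 29 = 22^2 = 20
  -> s = B^a = 20

Answer: 20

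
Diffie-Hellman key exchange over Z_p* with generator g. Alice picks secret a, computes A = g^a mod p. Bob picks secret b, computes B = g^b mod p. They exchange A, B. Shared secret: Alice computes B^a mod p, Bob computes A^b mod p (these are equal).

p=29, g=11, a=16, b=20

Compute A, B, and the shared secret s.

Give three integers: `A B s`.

A = 11^16 mod 29  (bits of 16 = 10000)
  bit 0 = 1: r = r^2 * 11 mod 29 = 1^2 * 11 = 1*11 = 11
  bit 1 = 0: r = r^2 mod 29 = 11^2 = 5
  bit 2 = 0: r = r^2 mod 29 = 5^2 = 25
  bit 3 = 0: r = r^2 mod 29 = 25^2 = 16
  bit 4 = 0: r = r^2 mod 29 = 16^2 = 24
  -> A = 24
B = 11^20 mod 29  (bits of 20 = 10100)
  bit 0 = 1: r = r^2 * 11 mod 29 = 1^2 * 11 = 1*11 = 11
  bit 1 = 0: r = r^2 mod 29 = 11^2 = 5
  bit 2 = 1: r = r^2 * 11 mod 29 = 5^2 * 11 = 25*11 = 14
  bit 3 = 0: r = r^2 mod 29 = 14^2 = 22
  bit 4 = 0: r = r^2 mod 29 = 22^2 = 20
  -> B = 20
s = B^a = 20^16 mod 29  (bits of 16 = 10000)
  bit 0 = 1: r = r^2 * 20 mod 29 = 1^2 * 20 = 1*20 = 20
  bit 1 = 0: r = r^2 mod 29 = 20^2 = 23
  bit 2 = 0: r = r^2 mod 29 = 23^2 = 7
  bit 3 = 0: r = r^2 mod 29 = 7^2 = 20
  bit 4 = 0: r = r^2 mod 29 = 20^2 = 23
  -> s = B^a = 23

Answer: 24 20 23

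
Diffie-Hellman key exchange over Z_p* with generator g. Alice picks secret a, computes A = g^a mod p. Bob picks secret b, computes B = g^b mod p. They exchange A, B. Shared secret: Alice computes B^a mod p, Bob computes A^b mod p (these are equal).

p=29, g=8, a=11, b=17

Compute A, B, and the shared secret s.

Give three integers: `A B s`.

A = 8^11 mod 29  (bits of 11 = 1011)
  bit 0 = 1: r = r^2 * 8 mod 29 = 1^2 * 8 = 1*8 = 8
  bit 1 = 0: r = r^2 mod 29 = 8^2 = 6
  bit 2 = 1: r = r^2 * 8 mod 29 = 6^2 * 8 = 7*8 = 27
  bit 3 = 1: r = r^2 * 8 mod 29 = 27^2 * 8 = 4*8 = 3
  -> A = 3
B = 8^17 mod 29  (bits of 17 = 10001)
  bit 0 = 1: r = r^2 * 8 mod 29 = 1^2 * 8 = 1*8 = 8
  bit 1 = 0: r = r^2 mod 29 = 8^2 = 6
  bit 2 = 0: r = r^2 mod 29 = 6^2 = 7
  bit 3 = 0: r = r^2 mod 29 = 7^2 = 20
  bit 4 = 1: r = r^2 * 8 mod 29 = 20^2 * 8 = 23*8 = 10
  -> B = 10
s = B^a = 10^11 mod 29  (bits of 11 = 1011)
  bit 0 = 1: r = r^2 * 10 mod 29 = 1^2 * 10 = 1*10 = 10
  bit 1 = 0: r = r^2 mod 29 = 10^2 = 13
  bit 2 = 1: r = r^2 * 10 mod 29 = 13^2 * 10 = 24*10 = 8
  bit 3 = 1: r = r^2 * 10 mod 29 = 8^2 * 10 = 6*10 = 2
  -> s = B^a = 2

Answer: 3 10 2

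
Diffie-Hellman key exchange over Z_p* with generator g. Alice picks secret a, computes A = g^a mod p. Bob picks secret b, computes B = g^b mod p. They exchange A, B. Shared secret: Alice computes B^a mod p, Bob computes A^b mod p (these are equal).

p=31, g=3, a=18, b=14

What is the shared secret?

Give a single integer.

A = 3^18 mod 31  (bits of 18 = 10010)
  bit 0 = 1: r = r^2 * 3 mod 31 = 1^2 * 3 = 1*3 = 3
  bit 1 = 0: r = r^2 mod 31 = 3^2 = 9
  bit 2 = 0: r = r^2 mod 31 = 9^2 = 19
  bit 3 = 1: r = r^2 * 3 mod 31 = 19^2 * 3 = 20*3 = 29
  bit 4 = 0: r = r^2 mod 31 = 29^2 = 4
  -> A = 4
B = 3^14 mod 31  (bits of 14 = 1110)
  bit 0 = 1: r = r^2 * 3 mod 31 = 1^2 * 3 = 1*3 = 3
  bit 1 = 1: r = r^2 * 3 mod 31 = 3^2 * 3 = 9*3 = 27
  bit 2 = 1: r = r^2 * 3 mod 31 = 27^2 * 3 = 16*3 = 17
  bit 3 = 0: r = r^2 mod 31 = 17^2 = 10
  -> B = 10
s = B^a = 10^18 mod 31  (bits of 18 = 10010)
  bit 0 = 1: r = r^2 * 10 mod 31 = 1^2 * 10 = 1*10 = 10
  bit 1 = 0: r = r^2 mod 31 = 10^2 = 7
  bit 2 = 0: r = r^2 mod 31 = 7^2 = 18
  bit 3 = 1: r = r^2 * 10 mod 31 = 18^2 * 10 = 14*10 = 16
  bit 4 = 0: r = r^2 mod 31 = 16^2 = 8
  -> s = B^a = 8

Answer: 8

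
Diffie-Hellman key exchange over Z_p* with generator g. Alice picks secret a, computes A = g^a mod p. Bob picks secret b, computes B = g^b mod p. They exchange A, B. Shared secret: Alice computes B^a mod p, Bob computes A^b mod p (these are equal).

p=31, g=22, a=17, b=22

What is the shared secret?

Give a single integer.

A = 22^17 mod 31  (bits of 17 = 10001)
  bit 0 = 1: r = r^2 * 22 mod 31 = 1^2 * 22 = 1*22 = 22
  bit 1 = 0: r = r^2 mod 31 = 22^2 = 19
  bit 2 = 0: r = r^2 mod 31 = 19^2 = 20
  bit 3 = 0: r = r^2 mod 31 = 20^2 = 28
  bit 4 = 1: r = r^2 * 22 mod 31 = 28^2 * 22 = 9*22 = 12
  -> A = 12
B = 22^22 mod 31  (bits of 22 = 10110)
  bit 0 = 1: r = r^2 * 22 mod 31 = 1^2 * 22 = 1*22 = 22
  bit 1 = 0: r = r^2 mod 31 = 22^2 = 19
  bit 2 = 1: r = r^2 * 22 mod 31 = 19^2 * 22 = 20*22 = 6
  bit 3 = 1: r = r^2 * 22 mod 31 = 6^2 * 22 = 5*22 = 17
  bit 4 = 0: r = r^2 mod 31 = 17^2 = 10
  -> B = 10
s = B^a = 10^17 mod 31  (bits of 17 = 10001)
  bit 0 = 1: r = r^2 * 10 mod 31 = 1^2 * 10 = 1*10 = 10
  bit 1 = 0: r = r^2 mod 31 = 10^2 = 7
  bit 2 = 0: r = r^2 mod 31 = 7^2 = 18
  bit 3 = 0: r = r^2 mod 31 = 18^2 = 14
  bit 4 = 1: r = r^2 * 10 mod 31 = 14^2 * 10 = 10*10 = 7
  -> s = B^a = 7

Answer: 7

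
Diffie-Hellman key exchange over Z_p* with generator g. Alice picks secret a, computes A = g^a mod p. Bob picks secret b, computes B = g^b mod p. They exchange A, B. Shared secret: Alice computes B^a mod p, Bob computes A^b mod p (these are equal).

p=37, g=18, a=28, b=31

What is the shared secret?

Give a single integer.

A = 18^28 mod 37  (bits of 28 = 11100)
  bit 0 = 1: r = r^2 * 18 mod 37 = 1^2 * 18 = 1*18 = 18
  bit 1 = 1: r = r^2 * 18 mod 37 = 18^2 * 18 = 28*18 = 23
  bit 2 = 1: r = r^2 * 18 mod 37 = 23^2 * 18 = 11*18 = 13
  bit 3 = 0: r = r^2 mod 37 = 13^2 = 21
  bit 4 = 0: r = r^2 mod 37 = 21^2 = 34
  -> A = 34
B = 18^31 mod 37  (bits of 31 = 11111)
  bit 0 = 1: r = r^2 * 18 mod 37 = 1^2 * 18 = 1*18 = 18
  bit 1 = 1: r = r^2 * 18 mod 37 = 18^2 * 18 = 28*18 = 23
  bit 2 = 1: r = r^2 * 18 mod 37 = 23^2 * 18 = 11*18 = 13
  bit 3 = 1: r = r^2 * 18 mod 37 = 13^2 * 18 = 21*18 = 8
  bit 4 = 1: r = r^2 * 18 mod 37 = 8^2 * 18 = 27*18 = 5
  -> B = 5
s = B^a = 5^28 mod 37  (bits of 28 = 11100)
  bit 0 = 1: r = r^2 * 5 mod 37 = 1^2 * 5 = 1*5 = 5
  bit 1 = 1: r = r^2 * 5 mod 37 = 5^2 * 5 = 25*5 = 14
  bit 2 = 1: r = r^2 * 5 mod 37 = 14^2 * 5 = 11*5 = 18
  bit 3 = 0: r = r^2 mod 37 = 18^2 = 28
  bit 4 = 0: r = r^2 mod 37 = 28^2 = 7
  -> s = B^a = 7

Answer: 7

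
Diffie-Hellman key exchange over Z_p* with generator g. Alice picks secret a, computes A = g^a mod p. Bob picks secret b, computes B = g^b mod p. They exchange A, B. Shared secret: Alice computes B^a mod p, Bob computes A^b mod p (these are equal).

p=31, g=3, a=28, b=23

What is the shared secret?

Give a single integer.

Answer: 10

Derivation:
A = 3^28 mod 31  (bits of 28 = 11100)
  bit 0 = 1: r = r^2 * 3 mod 31 = 1^2 * 3 = 1*3 = 3
  bit 1 = 1: r = r^2 * 3 mod 31 = 3^2 * 3 = 9*3 = 27
  bit 2 = 1: r = r^2 * 3 mod 31 = 27^2 * 3 = 16*3 = 17
  bit 3 = 0: r = r^2 mod 31 = 17^2 = 10
  bit 4 = 0: r = r^2 mod 31 = 10^2 = 7
  -> A = 7
B = 3^23 mod 31  (bits of 23 = 10111)
  bit 0 = 1: r = r^2 * 3 mod 31 = 1^2 * 3 = 1*3 = 3
  bit 1 = 0: r = r^2 mod 31 = 3^2 = 9
  bit 2 = 1: r = r^2 * 3 mod 31 = 9^2 * 3 = 19*3 = 26
  bit 3 = 1: r = r^2 * 3 mod 31 = 26^2 * 3 = 25*3 = 13
  bit 4 = 1: r = r^2 * 3 mod 31 = 13^2 * 3 = 14*3 = 11
  -> B = 11
s = B^a = 11^28 mod 31  (bits of 28 = 11100)
  bit 0 = 1: r = r^2 * 11 mod 31 = 1^2 * 11 = 1*11 = 11
  bit 1 = 1: r = r^2 * 11 mod 31 = 11^2 * 11 = 28*11 = 29
  bit 2 = 1: r = r^2 * 11 mod 31 = 29^2 * 11 = 4*11 = 13
  bit 3 = 0: r = r^2 mod 31 = 13^2 = 14
  bit 4 = 0: r = r^2 mod 31 = 14^2 = 10
  -> s = B^a = 10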